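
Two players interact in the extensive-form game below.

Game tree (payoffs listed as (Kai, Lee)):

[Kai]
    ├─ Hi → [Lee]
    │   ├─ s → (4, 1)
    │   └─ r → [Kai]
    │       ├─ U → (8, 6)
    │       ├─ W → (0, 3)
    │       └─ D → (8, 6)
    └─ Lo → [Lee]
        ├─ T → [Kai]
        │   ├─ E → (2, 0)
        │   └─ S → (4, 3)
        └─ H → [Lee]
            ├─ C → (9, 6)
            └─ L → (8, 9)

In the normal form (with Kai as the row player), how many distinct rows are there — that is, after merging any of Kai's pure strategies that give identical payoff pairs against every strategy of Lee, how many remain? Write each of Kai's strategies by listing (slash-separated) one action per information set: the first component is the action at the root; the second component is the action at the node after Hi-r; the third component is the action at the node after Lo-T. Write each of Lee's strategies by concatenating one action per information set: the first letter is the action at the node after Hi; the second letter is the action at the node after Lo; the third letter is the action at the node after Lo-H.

Kai has 12 pure strategies: Hi/U/E, Hi/U/S, Hi/W/E, Hi/W/S, Hi/D/E, Hi/D/S, Lo/U/E, Lo/U/S, Lo/W/E, Lo/W/S, Lo/D/E, Lo/D/S. Columns: sTC, sTL, sHC, sHL, rTC, rTL, rHC, rHL.
{Hi/U/E, Hi/U/S, Hi/D/E, Hi/D/S} → row (4,1) (4,1) (4,1) (4,1) (8,6) (8,6) (8,6) (8,6)
{Hi/W/E, Hi/W/S} → row (4,1) (4,1) (4,1) (4,1) (0,3) (0,3) (0,3) (0,3)
{Lo/U/E, Lo/W/E, Lo/D/E} → row (2,0) (2,0) (9,6) (8,9) (2,0) (2,0) (9,6) (8,9)
{Lo/U/S, Lo/W/S, Lo/D/S} → row (4,3) (4,3) (9,6) (8,9) (4,3) (4,3) (9,6) (8,9)
That's 4 distinct rows out of 12 strategies.

4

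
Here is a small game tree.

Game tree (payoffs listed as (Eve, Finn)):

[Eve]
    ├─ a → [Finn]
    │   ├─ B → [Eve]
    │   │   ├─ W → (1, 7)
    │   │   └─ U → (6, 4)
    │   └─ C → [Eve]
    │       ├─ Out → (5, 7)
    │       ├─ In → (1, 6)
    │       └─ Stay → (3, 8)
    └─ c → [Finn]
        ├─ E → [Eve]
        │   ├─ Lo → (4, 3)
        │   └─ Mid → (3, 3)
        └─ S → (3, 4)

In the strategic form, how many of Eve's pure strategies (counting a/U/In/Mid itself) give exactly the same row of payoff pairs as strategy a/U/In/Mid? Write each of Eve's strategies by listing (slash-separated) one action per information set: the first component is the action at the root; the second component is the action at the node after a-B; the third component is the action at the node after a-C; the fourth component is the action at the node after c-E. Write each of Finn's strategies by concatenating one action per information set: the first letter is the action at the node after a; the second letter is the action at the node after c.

2

Row for a/U/In/Mid (columns BE, BS, CE, CS): (6,4) (6,4) (1,6) (1,6).
Under a/U/In/Mid, Eve's choice at the node after c-E can never be reached regardless of what Finn does, so varying those choices leaves every outcome unchanged.
Holding the reachable choices fixed and varying the unreachable one freely already gives 2 equivalent strategies.
No other strategy reproduces this row, so those 2 are the full class: a/U/In/Lo, a/U/In/Mid.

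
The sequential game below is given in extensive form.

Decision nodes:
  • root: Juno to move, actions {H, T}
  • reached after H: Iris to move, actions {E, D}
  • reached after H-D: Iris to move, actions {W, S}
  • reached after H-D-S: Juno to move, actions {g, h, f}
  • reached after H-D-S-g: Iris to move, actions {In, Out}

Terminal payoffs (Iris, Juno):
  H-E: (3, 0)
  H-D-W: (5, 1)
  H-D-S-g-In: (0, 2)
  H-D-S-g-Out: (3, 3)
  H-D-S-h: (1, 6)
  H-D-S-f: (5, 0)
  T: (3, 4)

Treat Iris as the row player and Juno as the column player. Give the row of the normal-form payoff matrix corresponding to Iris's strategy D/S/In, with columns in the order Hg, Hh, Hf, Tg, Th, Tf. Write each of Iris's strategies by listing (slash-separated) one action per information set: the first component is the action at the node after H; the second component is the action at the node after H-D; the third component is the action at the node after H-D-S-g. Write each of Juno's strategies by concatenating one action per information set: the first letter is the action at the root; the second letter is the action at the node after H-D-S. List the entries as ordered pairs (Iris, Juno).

vs Hg: Juno plays H → Iris plays D at [H] → Iris plays S at [H-D] → Juno plays g at [H-D-S] → Iris plays In at [H-D-S-g] → (0, 2)
vs Hh: Juno plays H → Iris plays D at [H] → Iris plays S at [H-D] → Juno plays h at [H-D-S] → (1, 6)
vs Hf: Juno plays H → Iris plays D at [H] → Iris plays S at [H-D] → Juno plays f at [H-D-S] → (5, 0)
vs Tg: Juno plays T → (3, 4)
vs Th: Juno plays T → (3, 4)
vs Tf: Juno plays T → (3, 4)

(0,2) (1,6) (5,0) (3,4) (3,4) (3,4)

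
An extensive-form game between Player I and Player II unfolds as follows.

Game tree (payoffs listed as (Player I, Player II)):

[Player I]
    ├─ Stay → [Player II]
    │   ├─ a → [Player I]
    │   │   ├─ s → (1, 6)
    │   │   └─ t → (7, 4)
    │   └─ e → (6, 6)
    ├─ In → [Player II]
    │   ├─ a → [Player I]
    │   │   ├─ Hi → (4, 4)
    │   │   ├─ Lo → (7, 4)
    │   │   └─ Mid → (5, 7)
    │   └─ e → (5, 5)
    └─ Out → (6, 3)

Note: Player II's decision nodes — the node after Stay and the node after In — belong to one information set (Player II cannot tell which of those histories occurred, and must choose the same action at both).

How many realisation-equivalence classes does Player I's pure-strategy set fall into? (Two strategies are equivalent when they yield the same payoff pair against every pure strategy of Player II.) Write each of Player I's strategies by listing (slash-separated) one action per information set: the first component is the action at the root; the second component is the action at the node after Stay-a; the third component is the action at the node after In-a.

Player I has 18 pure strategies: Stay/s/Hi, Stay/s/Lo, Stay/s/Mid, Stay/t/Hi, Stay/t/Lo, Stay/t/Mid, In/s/Hi, In/s/Lo, In/s/Mid, In/t/Hi, In/t/Lo, In/t/Mid, Out/s/Hi, Out/s/Lo, Out/s/Mid, Out/t/Hi, Out/t/Lo, Out/t/Mid. Columns: a, e.
{Stay/s/Hi, Stay/s/Lo, Stay/s/Mid} → row (1,6) (6,6)
{Stay/t/Hi, Stay/t/Lo, Stay/t/Mid} → row (7,4) (6,6)
{In/s/Hi, In/t/Hi} → row (4,4) (5,5)
{In/s/Lo, In/t/Lo} → row (7,4) (5,5)
{In/s/Mid, In/t/Mid} → row (5,7) (5,5)
{Out/s/Hi, Out/s/Lo, Out/s/Mid, Out/t/Hi, Out/t/Lo, Out/t/Mid} → row (6,3) (6,3)
That's 6 distinct rows out of 18 strategies.

6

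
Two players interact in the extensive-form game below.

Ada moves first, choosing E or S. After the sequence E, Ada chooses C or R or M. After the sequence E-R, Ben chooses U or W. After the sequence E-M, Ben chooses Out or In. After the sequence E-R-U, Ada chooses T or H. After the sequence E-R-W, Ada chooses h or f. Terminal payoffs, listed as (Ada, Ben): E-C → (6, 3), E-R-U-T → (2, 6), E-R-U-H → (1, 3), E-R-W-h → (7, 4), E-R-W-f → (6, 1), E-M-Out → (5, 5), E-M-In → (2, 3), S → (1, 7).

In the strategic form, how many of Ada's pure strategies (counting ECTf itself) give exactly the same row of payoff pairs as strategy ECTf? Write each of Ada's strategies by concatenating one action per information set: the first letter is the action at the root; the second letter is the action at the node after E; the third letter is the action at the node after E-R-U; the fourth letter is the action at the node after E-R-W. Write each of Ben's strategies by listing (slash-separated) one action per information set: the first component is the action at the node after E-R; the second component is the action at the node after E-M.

Row for ECTf (columns U/Out, U/In, W/Out, W/In): (6,3) (6,3) (6,3) (6,3).
Under ECTf, Ada's choice at the node after E-R-U and at the node after E-R-W can never be reached regardless of what Ben does, so varying those choices leaves every outcome unchanged.
Holding the reachable choices fixed and varying the unreachable ones freely already gives 2 × 2 = 4 equivalent strategies.
No other strategy reproduces this row, so those 4 are the full class: ECTh, ECTf, ECHh, ECHf.

4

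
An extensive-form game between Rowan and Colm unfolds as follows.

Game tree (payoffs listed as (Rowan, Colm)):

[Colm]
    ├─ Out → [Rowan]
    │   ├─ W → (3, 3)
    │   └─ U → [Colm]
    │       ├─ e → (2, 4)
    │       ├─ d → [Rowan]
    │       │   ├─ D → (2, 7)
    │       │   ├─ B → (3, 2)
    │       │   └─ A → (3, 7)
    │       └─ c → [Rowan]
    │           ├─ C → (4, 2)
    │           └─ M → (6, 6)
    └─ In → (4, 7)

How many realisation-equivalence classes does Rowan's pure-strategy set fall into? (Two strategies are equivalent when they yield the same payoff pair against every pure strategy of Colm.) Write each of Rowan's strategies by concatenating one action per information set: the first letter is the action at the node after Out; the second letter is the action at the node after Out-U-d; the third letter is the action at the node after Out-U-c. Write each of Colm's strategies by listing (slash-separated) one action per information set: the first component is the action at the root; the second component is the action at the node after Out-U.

7

Rowan has 12 pure strategies: WDC, WDM, WBC, WBM, WAC, WAM, UDC, UDM, UBC, UBM, UAC, UAM. Columns: Out/e, Out/d, Out/c, In/e, In/d, In/c.
{WDC, WDM, WBC, WBM, WAC, WAM} → row (3,3) (3,3) (3,3) (4,7) (4,7) (4,7)
{UDC} → row (2,4) (2,7) (4,2) (4,7) (4,7) (4,7)
{UDM} → row (2,4) (2,7) (6,6) (4,7) (4,7) (4,7)
{UBC} → row (2,4) (3,2) (4,2) (4,7) (4,7) (4,7)
{UBM} → row (2,4) (3,2) (6,6) (4,7) (4,7) (4,7)
{UAC} → row (2,4) (3,7) (4,2) (4,7) (4,7) (4,7)
{UAM} → row (2,4) (3,7) (6,6) (4,7) (4,7) (4,7)
That's 7 distinct rows out of 12 strategies.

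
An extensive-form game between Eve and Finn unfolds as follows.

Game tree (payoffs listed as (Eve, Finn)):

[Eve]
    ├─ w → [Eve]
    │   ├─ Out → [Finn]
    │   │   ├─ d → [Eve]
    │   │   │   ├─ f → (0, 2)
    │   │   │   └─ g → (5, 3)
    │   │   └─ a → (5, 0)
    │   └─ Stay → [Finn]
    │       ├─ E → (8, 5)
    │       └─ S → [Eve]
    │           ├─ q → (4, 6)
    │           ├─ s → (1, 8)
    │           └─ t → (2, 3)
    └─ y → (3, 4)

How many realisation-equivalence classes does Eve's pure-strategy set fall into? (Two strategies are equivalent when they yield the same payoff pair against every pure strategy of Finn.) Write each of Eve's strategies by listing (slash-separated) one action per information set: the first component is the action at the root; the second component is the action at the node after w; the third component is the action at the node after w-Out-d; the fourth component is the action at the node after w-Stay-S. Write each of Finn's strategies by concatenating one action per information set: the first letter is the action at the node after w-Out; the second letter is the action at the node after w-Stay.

6

Eve has 24 pure strategies: w/Out/f/q, w/Out/f/s, w/Out/f/t, w/Out/g/q, w/Out/g/s, w/Out/g/t, w/Stay/f/q, w/Stay/f/s, w/Stay/f/t, w/Stay/g/q, w/Stay/g/s, w/Stay/g/t, y/Out/f/q, y/Out/f/s, y/Out/f/t, y/Out/g/q, y/Out/g/s, y/Out/g/t, y/Stay/f/q, y/Stay/f/s, y/Stay/f/t, y/Stay/g/q, y/Stay/g/s, y/Stay/g/t. Columns: dE, dS, aE, aS.
{w/Out/f/q, w/Out/f/s, w/Out/f/t} → row (0,2) (0,2) (5,0) (5,0)
{w/Out/g/q, w/Out/g/s, w/Out/g/t} → row (5,3) (5,3) (5,0) (5,0)
{w/Stay/f/q, w/Stay/g/q} → row (8,5) (4,6) (8,5) (4,6)
{w/Stay/f/s, w/Stay/g/s} → row (8,5) (1,8) (8,5) (1,8)
{w/Stay/f/t, w/Stay/g/t} → row (8,5) (2,3) (8,5) (2,3)
{y/Out/f/q, y/Out/f/s, y/Out/f/t, y/Out/g/q, y/Out/g/s, y/Out/g/t, y/Stay/f/q, y/Stay/f/s, y/Stay/f/t, y/Stay/g/q, y/Stay/g/s, y/Stay/g/t} → row (3,4) (3,4) (3,4) (3,4)
That's 6 distinct rows out of 24 strategies.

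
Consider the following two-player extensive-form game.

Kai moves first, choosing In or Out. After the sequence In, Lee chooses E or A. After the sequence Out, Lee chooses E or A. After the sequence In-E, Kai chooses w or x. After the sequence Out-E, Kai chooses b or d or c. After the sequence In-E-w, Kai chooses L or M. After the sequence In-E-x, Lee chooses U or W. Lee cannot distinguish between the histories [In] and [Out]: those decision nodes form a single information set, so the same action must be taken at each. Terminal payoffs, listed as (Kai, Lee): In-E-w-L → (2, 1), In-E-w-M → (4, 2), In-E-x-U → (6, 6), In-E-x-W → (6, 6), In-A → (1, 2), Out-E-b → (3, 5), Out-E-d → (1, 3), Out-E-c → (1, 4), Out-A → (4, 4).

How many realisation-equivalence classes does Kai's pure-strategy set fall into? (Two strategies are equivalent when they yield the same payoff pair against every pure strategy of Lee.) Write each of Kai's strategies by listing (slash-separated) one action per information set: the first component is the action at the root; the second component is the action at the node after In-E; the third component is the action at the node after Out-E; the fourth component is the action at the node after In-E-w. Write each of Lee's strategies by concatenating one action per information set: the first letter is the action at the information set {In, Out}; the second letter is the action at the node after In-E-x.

Kai has 24 pure strategies: In/w/b/L, In/w/b/M, In/w/d/L, In/w/d/M, In/w/c/L, In/w/c/M, In/x/b/L, In/x/b/M, In/x/d/L, In/x/d/M, In/x/c/L, In/x/c/M, Out/w/b/L, Out/w/b/M, Out/w/d/L, Out/w/d/M, Out/w/c/L, Out/w/c/M, Out/x/b/L, Out/x/b/M, Out/x/d/L, Out/x/d/M, Out/x/c/L, Out/x/c/M. Columns: EU, EW, AU, AW.
{In/w/b/L, In/w/d/L, In/w/c/L} → row (2,1) (2,1) (1,2) (1,2)
{In/w/b/M, In/w/d/M, In/w/c/M} → row (4,2) (4,2) (1,2) (1,2)
{In/x/b/L, In/x/b/M, In/x/d/L, In/x/d/M, In/x/c/L, In/x/c/M} → row (6,6) (6,6) (1,2) (1,2)
{Out/w/b/L, Out/w/b/M, Out/x/b/L, Out/x/b/M} → row (3,5) (3,5) (4,4) (4,4)
{Out/w/d/L, Out/w/d/M, Out/x/d/L, Out/x/d/M} → row (1,3) (1,3) (4,4) (4,4)
{Out/w/c/L, Out/w/c/M, Out/x/c/L, Out/x/c/M} → row (1,4) (1,4) (4,4) (4,4)
That's 6 distinct rows out of 24 strategies.

6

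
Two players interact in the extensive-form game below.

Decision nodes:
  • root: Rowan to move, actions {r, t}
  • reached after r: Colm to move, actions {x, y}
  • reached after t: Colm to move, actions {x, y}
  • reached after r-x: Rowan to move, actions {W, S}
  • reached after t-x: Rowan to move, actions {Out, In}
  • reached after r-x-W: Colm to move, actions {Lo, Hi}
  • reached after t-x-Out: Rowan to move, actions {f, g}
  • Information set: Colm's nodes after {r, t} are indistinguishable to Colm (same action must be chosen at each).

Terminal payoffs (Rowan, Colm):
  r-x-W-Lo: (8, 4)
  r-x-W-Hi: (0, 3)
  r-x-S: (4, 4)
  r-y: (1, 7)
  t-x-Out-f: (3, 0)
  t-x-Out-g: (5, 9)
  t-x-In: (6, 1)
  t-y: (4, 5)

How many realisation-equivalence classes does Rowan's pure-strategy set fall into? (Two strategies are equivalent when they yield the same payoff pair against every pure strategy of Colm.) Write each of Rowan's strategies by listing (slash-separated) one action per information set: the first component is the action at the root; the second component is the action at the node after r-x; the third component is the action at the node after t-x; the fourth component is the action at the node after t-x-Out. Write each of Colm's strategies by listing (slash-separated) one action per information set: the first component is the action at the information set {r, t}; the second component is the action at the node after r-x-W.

Rowan has 16 pure strategies: r/W/Out/f, r/W/Out/g, r/W/In/f, r/W/In/g, r/S/Out/f, r/S/Out/g, r/S/In/f, r/S/In/g, t/W/Out/f, t/W/Out/g, t/W/In/f, t/W/In/g, t/S/Out/f, t/S/Out/g, t/S/In/f, t/S/In/g. Columns: x/Lo, x/Hi, y/Lo, y/Hi.
{r/W/Out/f, r/W/Out/g, r/W/In/f, r/W/In/g} → row (8,4) (0,3) (1,7) (1,7)
{r/S/Out/f, r/S/Out/g, r/S/In/f, r/S/In/g} → row (4,4) (4,4) (1,7) (1,7)
{t/W/Out/f, t/S/Out/f} → row (3,0) (3,0) (4,5) (4,5)
{t/W/Out/g, t/S/Out/g} → row (5,9) (5,9) (4,5) (4,5)
{t/W/In/f, t/W/In/g, t/S/In/f, t/S/In/g} → row (6,1) (6,1) (4,5) (4,5)
That's 5 distinct rows out of 16 strategies.

5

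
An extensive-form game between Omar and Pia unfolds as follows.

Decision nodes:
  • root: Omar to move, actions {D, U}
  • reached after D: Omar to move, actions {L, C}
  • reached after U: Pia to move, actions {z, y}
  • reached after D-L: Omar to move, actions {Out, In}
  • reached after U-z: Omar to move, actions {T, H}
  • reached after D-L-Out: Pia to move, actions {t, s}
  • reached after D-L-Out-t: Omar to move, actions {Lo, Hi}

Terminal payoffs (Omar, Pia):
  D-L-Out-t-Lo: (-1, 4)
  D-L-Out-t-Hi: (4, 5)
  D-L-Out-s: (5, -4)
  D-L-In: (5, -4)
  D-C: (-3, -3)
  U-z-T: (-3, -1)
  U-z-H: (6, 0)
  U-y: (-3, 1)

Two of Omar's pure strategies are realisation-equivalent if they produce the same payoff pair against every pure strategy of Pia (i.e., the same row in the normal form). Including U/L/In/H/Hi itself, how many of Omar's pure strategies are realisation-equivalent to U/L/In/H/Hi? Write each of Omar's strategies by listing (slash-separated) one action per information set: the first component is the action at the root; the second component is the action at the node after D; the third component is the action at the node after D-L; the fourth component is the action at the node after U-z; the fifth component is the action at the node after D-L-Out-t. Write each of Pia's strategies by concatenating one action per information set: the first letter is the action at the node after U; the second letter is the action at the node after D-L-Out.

8

Row for U/L/In/H/Hi (columns zt, zs, yt, ys): (6,0) (6,0) (-3,1) (-3,1).
Under U/L/In/H/Hi, Omar's choice at the node after D and at the node after D-L and at the node after D-L-Out-t can never be reached regardless of what Pia does, so varying those choices leaves every outcome unchanged.
Holding the reachable choices fixed and varying the unreachable ones freely already gives 2 × 2 × 2 = 8 equivalent strategies.
No other strategy reproduces this row, so those 8 are the full class: U/L/Out/H/Lo, U/L/Out/H/Hi, U/L/In/H/Lo, U/L/In/H/Hi, U/C/Out/H/Lo, U/C/Out/H/Hi, U/C/In/H/Lo, U/C/In/H/Hi.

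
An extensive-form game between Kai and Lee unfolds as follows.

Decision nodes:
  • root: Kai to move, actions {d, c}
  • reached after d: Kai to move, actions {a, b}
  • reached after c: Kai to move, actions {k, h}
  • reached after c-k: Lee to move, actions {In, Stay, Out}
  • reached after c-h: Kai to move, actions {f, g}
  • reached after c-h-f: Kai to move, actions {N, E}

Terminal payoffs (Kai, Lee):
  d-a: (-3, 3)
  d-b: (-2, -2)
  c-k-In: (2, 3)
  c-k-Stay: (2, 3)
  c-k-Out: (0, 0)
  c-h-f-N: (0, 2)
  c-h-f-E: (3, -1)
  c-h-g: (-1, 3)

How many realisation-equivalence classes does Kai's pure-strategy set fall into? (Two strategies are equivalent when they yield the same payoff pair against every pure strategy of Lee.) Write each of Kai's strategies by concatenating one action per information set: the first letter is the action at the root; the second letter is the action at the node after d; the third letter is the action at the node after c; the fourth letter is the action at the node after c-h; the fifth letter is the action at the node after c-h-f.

Kai has 32 pure strategies: dakfN, dakfE, dakgN, dakgE, dahfN, dahfE, dahgN, dahgE, dbkfN, dbkfE, dbkgN, dbkgE, dbhfN, dbhfE, dbhgN, dbhgE, cakfN, cakfE, cakgN, cakgE, cahfN, cahfE, cahgN, cahgE, cbkfN, cbkfE, cbkgN, cbkgE, cbhfN, cbhfE, cbhgN, cbhgE. Columns: In, Stay, Out.
{dakfN, dakfE, dakgN, dakgE, dahfN, dahfE, dahgN, dahgE} → row (-3,3) (-3,3) (-3,3)
{dbkfN, dbkfE, dbkgN, dbkgE, dbhfN, dbhfE, dbhgN, dbhgE} → row (-2,-2) (-2,-2) (-2,-2)
{cakfN, cakfE, cakgN, cakgE, cbkfN, cbkfE, cbkgN, cbkgE} → row (2,3) (2,3) (0,0)
{cahfN, cbhfN} → row (0,2) (0,2) (0,2)
{cahfE, cbhfE} → row (3,-1) (3,-1) (3,-1)
{cahgN, cahgE, cbhgN, cbhgE} → row (-1,3) (-1,3) (-1,3)
That's 6 distinct rows out of 32 strategies.

6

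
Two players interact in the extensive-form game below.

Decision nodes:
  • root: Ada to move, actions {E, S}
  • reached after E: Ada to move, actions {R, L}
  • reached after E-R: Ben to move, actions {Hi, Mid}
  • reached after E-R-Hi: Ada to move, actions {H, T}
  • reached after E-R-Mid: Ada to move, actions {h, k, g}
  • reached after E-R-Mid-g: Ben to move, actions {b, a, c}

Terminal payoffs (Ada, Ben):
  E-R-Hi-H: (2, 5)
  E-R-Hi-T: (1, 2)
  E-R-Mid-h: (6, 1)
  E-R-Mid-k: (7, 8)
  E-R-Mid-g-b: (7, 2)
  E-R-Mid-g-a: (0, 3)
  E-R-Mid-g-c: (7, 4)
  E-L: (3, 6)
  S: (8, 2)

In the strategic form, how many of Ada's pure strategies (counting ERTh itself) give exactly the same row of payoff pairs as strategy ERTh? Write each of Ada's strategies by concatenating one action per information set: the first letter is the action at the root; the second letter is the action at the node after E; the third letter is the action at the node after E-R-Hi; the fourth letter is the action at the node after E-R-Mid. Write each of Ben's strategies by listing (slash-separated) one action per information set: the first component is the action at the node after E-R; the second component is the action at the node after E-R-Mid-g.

Row for ERTh (columns Hi/b, Hi/a, Hi/c, Mid/b, Mid/a, Mid/c): (1,2) (1,2) (1,2) (6,1) (6,1) (6,1).
Every one of Ada's information sets is on the play path for some reply by Ben when Ada follows ERTh.
Changing the action at any of them therefore changes at least one column, so only ERTh itself gives this row.

1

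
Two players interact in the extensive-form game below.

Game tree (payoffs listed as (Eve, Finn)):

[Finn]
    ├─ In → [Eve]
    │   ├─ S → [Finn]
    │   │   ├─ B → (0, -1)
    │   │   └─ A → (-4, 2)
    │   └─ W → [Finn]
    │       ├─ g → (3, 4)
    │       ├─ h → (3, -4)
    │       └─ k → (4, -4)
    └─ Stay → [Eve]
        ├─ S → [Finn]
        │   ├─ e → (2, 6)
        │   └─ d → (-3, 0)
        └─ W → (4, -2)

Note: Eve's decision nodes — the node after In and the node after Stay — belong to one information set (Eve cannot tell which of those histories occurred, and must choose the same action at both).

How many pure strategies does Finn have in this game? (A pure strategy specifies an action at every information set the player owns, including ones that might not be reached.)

Finn owns the root with actions {In, Stay} — two choices.
Finn owns the node after In-S with actions {B, A} — two choices.
Finn owns the node after In-W with actions {g, h, k} — three choices.
Finn owns the node after Stay-S with actions {e, d} — two choices.
A pure strategy fixes one action at each information set independently, so the count is the product 2 × 2 × 3 × 2 = 24.

24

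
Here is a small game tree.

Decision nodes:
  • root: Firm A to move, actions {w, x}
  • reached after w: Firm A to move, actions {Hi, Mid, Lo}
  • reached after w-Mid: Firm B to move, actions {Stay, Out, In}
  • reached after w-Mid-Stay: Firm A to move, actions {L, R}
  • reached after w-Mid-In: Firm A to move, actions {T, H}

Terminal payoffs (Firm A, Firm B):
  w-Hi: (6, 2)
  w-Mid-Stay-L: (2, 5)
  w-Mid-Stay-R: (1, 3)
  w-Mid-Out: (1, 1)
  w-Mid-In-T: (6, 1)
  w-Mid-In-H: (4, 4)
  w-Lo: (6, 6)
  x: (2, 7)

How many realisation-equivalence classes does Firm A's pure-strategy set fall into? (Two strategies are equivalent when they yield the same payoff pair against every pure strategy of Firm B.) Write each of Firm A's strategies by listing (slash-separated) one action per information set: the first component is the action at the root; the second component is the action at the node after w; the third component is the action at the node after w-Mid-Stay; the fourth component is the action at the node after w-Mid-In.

7

Firm A has 24 pure strategies: w/Hi/L/T, w/Hi/L/H, w/Hi/R/T, w/Hi/R/H, w/Mid/L/T, w/Mid/L/H, w/Mid/R/T, w/Mid/R/H, w/Lo/L/T, w/Lo/L/H, w/Lo/R/T, w/Lo/R/H, x/Hi/L/T, x/Hi/L/H, x/Hi/R/T, x/Hi/R/H, x/Mid/L/T, x/Mid/L/H, x/Mid/R/T, x/Mid/R/H, x/Lo/L/T, x/Lo/L/H, x/Lo/R/T, x/Lo/R/H. Columns: Stay, Out, In.
{w/Hi/L/T, w/Hi/L/H, w/Hi/R/T, w/Hi/R/H} → row (6,2) (6,2) (6,2)
{w/Mid/L/T} → row (2,5) (1,1) (6,1)
{w/Mid/L/H} → row (2,5) (1,1) (4,4)
{w/Mid/R/T} → row (1,3) (1,1) (6,1)
{w/Mid/R/H} → row (1,3) (1,1) (4,4)
{w/Lo/L/T, w/Lo/L/H, w/Lo/R/T, w/Lo/R/H} → row (6,6) (6,6) (6,6)
{x/Hi/L/T, x/Hi/L/H, x/Hi/R/T, x/Hi/R/H, x/Mid/L/T, x/Mid/L/H, x/Mid/R/T, x/Mid/R/H, x/Lo/L/T, x/Lo/L/H, x/Lo/R/T, x/Lo/R/H} → row (2,7) (2,7) (2,7)
That's 7 distinct rows out of 24 strategies.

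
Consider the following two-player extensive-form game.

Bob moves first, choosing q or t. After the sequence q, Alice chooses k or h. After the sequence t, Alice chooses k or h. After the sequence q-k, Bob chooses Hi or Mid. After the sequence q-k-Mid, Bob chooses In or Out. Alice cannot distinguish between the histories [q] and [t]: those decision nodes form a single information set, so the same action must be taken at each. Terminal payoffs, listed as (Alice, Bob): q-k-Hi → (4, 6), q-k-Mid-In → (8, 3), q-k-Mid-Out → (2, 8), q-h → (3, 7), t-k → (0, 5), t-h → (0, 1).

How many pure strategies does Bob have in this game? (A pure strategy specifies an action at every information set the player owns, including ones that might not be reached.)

Bob owns the root with actions {q, t} — two choices.
Bob owns the node after q-k with actions {Hi, Mid} — two choices.
Bob owns the node after q-k-Mid with actions {In, Out} — two choices.
A pure strategy fixes one action at each information set independently, so the count is the product 2 × 2 × 2 = 8.

8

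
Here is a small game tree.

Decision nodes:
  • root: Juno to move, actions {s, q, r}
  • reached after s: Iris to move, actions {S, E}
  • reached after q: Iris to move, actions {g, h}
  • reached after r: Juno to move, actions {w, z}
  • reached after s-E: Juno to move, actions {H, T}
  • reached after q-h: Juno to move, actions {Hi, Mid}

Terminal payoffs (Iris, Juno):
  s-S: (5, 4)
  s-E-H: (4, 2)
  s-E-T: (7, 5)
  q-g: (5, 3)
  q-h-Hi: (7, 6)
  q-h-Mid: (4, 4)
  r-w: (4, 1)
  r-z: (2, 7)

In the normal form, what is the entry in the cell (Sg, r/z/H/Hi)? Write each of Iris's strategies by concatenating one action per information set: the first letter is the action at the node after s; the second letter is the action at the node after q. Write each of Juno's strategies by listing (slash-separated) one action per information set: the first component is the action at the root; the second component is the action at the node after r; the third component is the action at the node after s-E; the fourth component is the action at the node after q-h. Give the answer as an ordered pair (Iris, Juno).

(2, 7)

Trace the play path from the root:
  Juno plays r
  Juno plays z at [r]
→ terminal payoff (2, 7).
(Iris's choice at the node after s is never reached on this path, so it doesn't affect the outcome.)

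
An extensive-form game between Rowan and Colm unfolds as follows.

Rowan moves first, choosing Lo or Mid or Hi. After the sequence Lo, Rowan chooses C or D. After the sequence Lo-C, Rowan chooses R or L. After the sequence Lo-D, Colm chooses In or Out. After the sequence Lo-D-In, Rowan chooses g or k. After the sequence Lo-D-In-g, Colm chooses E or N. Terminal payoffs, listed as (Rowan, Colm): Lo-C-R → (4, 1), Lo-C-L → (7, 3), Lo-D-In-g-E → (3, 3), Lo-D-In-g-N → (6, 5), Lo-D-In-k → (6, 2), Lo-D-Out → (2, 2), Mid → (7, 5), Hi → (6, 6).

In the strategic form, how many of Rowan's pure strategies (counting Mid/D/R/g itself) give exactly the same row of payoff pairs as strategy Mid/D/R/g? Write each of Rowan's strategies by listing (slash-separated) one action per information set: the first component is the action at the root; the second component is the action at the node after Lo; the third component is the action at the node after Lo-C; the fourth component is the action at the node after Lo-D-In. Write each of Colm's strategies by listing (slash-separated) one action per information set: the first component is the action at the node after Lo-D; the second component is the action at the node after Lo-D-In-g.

8

Row for Mid/D/R/g (columns In/E, In/N, Out/E, Out/N): (7,5) (7,5) (7,5) (7,5).
Under Mid/D/R/g, Rowan's choice at the node after Lo and at the node after Lo-C and at the node after Lo-D-In can never be reached regardless of what Colm does, so varying those choices leaves every outcome unchanged.
Holding the reachable choices fixed and varying the unreachable ones freely already gives 2 × 2 × 2 = 8 equivalent strategies.
No other strategy reproduces this row, so those 8 are the full class: Mid/C/R/g, Mid/C/R/k, Mid/C/L/g, Mid/C/L/k, Mid/D/R/g, Mid/D/R/k, Mid/D/L/g, Mid/D/L/k.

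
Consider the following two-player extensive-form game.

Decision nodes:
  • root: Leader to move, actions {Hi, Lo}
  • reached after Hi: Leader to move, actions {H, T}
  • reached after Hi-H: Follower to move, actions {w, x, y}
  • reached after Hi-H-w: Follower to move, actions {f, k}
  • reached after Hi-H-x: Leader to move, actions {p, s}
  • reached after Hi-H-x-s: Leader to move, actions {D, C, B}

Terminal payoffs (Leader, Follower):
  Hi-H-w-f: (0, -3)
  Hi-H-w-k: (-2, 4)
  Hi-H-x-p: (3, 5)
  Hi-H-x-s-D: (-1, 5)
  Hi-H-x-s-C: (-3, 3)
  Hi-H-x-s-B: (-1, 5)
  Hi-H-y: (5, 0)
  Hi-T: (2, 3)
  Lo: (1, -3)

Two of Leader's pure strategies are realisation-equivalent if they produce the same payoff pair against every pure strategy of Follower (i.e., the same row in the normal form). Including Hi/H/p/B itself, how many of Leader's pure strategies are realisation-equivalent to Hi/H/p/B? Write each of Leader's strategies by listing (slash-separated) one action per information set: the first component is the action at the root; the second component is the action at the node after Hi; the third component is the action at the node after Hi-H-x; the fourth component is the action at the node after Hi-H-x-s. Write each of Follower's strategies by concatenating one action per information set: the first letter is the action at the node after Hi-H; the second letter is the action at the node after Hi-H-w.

Row for Hi/H/p/B (columns wf, wk, xf, xk, yf, yk): (0,-3) (-2,4) (3,5) (3,5) (5,0) (5,0).
Under Hi/H/p/B, Leader's choice at the node after Hi-H-x-s can never be reached regardless of what Follower does, so varying those choices leaves every outcome unchanged.
Holding the reachable choices fixed and varying the unreachable one freely already gives 3 equivalent strategies.
No other strategy reproduces this row, so those 3 are the full class: Hi/H/p/D, Hi/H/p/C, Hi/H/p/B.

3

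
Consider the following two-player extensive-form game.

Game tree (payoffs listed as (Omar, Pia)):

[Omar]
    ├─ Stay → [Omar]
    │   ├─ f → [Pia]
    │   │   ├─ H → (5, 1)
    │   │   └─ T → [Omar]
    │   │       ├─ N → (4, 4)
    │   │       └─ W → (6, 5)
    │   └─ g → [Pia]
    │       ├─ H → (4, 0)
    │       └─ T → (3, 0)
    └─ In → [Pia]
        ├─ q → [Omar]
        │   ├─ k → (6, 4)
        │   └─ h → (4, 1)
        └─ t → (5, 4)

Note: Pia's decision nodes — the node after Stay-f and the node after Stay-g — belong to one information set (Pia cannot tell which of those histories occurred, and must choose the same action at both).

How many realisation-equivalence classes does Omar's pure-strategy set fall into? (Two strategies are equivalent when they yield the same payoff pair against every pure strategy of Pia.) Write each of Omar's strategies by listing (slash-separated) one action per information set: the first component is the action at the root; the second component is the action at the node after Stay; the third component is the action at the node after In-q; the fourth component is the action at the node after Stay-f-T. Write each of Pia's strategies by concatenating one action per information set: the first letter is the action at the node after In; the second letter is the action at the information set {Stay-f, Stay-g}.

Omar has 16 pure strategies: Stay/f/k/N, Stay/f/k/W, Stay/f/h/N, Stay/f/h/W, Stay/g/k/N, Stay/g/k/W, Stay/g/h/N, Stay/g/h/W, In/f/k/N, In/f/k/W, In/f/h/N, In/f/h/W, In/g/k/N, In/g/k/W, In/g/h/N, In/g/h/W. Columns: qH, qT, tH, tT.
{Stay/f/k/N, Stay/f/h/N} → row (5,1) (4,4) (5,1) (4,4)
{Stay/f/k/W, Stay/f/h/W} → row (5,1) (6,5) (5,1) (6,5)
{Stay/g/k/N, Stay/g/k/W, Stay/g/h/N, Stay/g/h/W} → row (4,0) (3,0) (4,0) (3,0)
{In/f/k/N, In/f/k/W, In/g/k/N, In/g/k/W} → row (6,4) (6,4) (5,4) (5,4)
{In/f/h/N, In/f/h/W, In/g/h/N, In/g/h/W} → row (4,1) (4,1) (5,4) (5,4)
That's 5 distinct rows out of 16 strategies.

5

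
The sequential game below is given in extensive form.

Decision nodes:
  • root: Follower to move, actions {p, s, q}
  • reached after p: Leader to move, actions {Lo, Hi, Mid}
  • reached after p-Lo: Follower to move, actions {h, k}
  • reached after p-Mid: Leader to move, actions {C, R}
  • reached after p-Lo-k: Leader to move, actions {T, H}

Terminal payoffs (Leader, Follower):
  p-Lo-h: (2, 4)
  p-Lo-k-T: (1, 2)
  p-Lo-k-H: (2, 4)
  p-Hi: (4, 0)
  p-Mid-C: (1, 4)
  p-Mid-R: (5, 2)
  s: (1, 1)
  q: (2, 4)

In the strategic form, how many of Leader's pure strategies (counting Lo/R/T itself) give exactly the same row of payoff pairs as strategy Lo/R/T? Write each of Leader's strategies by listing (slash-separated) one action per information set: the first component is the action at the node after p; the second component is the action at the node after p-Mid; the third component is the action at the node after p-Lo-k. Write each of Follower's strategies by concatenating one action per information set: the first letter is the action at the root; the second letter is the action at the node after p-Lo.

Row for Lo/R/T (columns ph, pk, sh, sk, qh, qk): (2,4) (1,2) (1,1) (1,1) (2,4) (2,4).
Under Lo/R/T, Leader's choice at the node after p-Mid can never be reached regardless of what Follower does, so varying those choices leaves every outcome unchanged.
Holding the reachable choices fixed and varying the unreachable one freely already gives 2 equivalent strategies.
No other strategy reproduces this row, so those 2 are the full class: Lo/C/T, Lo/R/T.

2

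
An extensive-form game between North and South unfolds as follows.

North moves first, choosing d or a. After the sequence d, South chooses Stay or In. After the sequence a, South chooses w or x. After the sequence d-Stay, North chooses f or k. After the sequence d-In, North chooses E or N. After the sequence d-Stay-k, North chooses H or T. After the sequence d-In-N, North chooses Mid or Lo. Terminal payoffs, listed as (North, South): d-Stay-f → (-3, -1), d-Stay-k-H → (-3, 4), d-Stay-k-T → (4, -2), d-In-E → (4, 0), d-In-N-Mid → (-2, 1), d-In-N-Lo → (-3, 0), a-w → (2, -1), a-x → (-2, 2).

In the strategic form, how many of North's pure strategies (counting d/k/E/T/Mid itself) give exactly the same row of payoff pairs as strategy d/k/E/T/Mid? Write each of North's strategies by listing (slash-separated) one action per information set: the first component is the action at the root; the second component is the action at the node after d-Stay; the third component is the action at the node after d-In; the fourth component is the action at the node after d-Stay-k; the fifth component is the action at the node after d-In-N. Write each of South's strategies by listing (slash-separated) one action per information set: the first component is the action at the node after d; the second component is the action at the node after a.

Row for d/k/E/T/Mid (columns Stay/w, Stay/x, In/w, In/x): (4,-2) (4,-2) (4,0) (4,0).
Under d/k/E/T/Mid, North's choice at the node after d-In-N can never be reached regardless of what South does, so varying those choices leaves every outcome unchanged.
Holding the reachable choices fixed and varying the unreachable one freely already gives 2 equivalent strategies.
No other strategy reproduces this row, so those 2 are the full class: d/k/E/T/Mid, d/k/E/T/Lo.

2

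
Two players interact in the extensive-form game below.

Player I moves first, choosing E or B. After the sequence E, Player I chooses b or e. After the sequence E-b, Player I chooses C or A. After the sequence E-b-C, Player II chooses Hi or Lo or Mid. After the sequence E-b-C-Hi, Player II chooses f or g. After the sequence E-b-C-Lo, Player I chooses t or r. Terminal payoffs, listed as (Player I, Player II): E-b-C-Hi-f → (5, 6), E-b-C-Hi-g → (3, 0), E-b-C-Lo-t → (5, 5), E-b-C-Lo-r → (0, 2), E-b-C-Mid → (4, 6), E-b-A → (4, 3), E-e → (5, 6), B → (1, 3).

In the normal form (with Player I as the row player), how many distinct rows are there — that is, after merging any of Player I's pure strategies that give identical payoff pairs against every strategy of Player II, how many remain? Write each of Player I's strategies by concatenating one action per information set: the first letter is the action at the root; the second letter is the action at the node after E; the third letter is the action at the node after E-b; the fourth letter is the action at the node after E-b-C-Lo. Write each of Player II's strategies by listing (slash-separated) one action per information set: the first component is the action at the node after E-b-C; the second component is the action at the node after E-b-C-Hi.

Player I has 16 pure strategies: EbCt, EbCr, EbAt, EbAr, EeCt, EeCr, EeAt, EeAr, BbCt, BbCr, BbAt, BbAr, BeCt, BeCr, BeAt, BeAr. Columns: Hi/f, Hi/g, Lo/f, Lo/g, Mid/f, Mid/g.
{EbCt} → row (5,6) (3,0) (5,5) (5,5) (4,6) (4,6)
{EbCr} → row (5,6) (3,0) (0,2) (0,2) (4,6) (4,6)
{EbAt, EbAr} → row (4,3) (4,3) (4,3) (4,3) (4,3) (4,3)
{EeCt, EeCr, EeAt, EeAr} → row (5,6) (5,6) (5,6) (5,6) (5,6) (5,6)
{BbCt, BbCr, BbAt, BbAr, BeCt, BeCr, BeAt, BeAr} → row (1,3) (1,3) (1,3) (1,3) (1,3) (1,3)
That's 5 distinct rows out of 16 strategies.

5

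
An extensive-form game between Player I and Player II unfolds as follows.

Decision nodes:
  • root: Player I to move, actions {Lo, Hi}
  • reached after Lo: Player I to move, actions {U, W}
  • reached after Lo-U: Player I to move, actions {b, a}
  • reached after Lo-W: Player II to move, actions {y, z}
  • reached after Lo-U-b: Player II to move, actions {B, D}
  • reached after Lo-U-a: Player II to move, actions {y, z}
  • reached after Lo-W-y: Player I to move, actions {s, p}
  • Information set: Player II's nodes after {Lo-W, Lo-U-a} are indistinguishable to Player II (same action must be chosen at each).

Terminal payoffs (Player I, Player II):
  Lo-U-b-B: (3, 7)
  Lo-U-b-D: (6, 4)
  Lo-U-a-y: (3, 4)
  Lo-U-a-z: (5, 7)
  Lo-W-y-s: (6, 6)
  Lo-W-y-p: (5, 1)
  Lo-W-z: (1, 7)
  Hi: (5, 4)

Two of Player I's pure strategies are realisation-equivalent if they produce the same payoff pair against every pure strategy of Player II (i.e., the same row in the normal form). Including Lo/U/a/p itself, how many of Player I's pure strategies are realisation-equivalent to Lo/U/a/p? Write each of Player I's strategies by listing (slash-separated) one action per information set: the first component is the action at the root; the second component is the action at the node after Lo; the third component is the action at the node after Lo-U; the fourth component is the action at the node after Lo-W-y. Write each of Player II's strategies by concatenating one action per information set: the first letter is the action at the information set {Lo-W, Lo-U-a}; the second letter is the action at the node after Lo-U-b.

Row for Lo/U/a/p (columns yB, yD, zB, zD): (3,4) (3,4) (5,7) (5,7).
Under Lo/U/a/p, Player I's choice at the node after Lo-W-y can never be reached regardless of what Player II does, so varying those choices leaves every outcome unchanged.
Holding the reachable choices fixed and varying the unreachable one freely already gives 2 equivalent strategies.
No other strategy reproduces this row, so those 2 are the full class: Lo/U/a/s, Lo/U/a/p.

2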